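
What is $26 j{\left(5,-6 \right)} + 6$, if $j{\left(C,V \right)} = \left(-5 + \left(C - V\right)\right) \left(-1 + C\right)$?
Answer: $630$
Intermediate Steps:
$j{\left(C,V \right)} = \left(-1 + C\right) \left(-5 + C - V\right)$ ($j{\left(C,V \right)} = \left(-5 + C - V\right) \left(-1 + C\right) = \left(-1 + C\right) \left(-5 + C - V\right)$)
$26 j{\left(5,-6 \right)} + 6 = 26 \left(5 - 6 + 5^{2} - 30 - 5 \left(-6\right)\right) + 6 = 26 \left(5 - 6 + 25 - 30 + 30\right) + 6 = 26 \cdot 24 + 6 = 624 + 6 = 630$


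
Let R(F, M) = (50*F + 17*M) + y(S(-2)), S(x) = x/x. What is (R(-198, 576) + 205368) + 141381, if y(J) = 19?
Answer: 346660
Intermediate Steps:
S(x) = 1
R(F, M) = 19 + 17*M + 50*F (R(F, M) = (50*F + 17*M) + 19 = (17*M + 50*F) + 19 = 19 + 17*M + 50*F)
(R(-198, 576) + 205368) + 141381 = ((19 + 17*576 + 50*(-198)) + 205368) + 141381 = ((19 + 9792 - 9900) + 205368) + 141381 = (-89 + 205368) + 141381 = 205279 + 141381 = 346660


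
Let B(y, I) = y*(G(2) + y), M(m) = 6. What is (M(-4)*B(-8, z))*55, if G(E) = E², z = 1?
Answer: 10560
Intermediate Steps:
B(y, I) = y*(4 + y) (B(y, I) = y*(2² + y) = y*(4 + y))
(M(-4)*B(-8, z))*55 = (6*(-8*(4 - 8)))*55 = (6*(-8*(-4)))*55 = (6*32)*55 = 192*55 = 10560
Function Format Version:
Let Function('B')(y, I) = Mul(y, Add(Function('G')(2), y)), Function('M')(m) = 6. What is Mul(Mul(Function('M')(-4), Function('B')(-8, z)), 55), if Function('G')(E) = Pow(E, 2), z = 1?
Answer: 10560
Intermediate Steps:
Function('B')(y, I) = Mul(y, Add(4, y)) (Function('B')(y, I) = Mul(y, Add(Pow(2, 2), y)) = Mul(y, Add(4, y)))
Mul(Mul(Function('M')(-4), Function('B')(-8, z)), 55) = Mul(Mul(6, Mul(-8, Add(4, -8))), 55) = Mul(Mul(6, Mul(-8, -4)), 55) = Mul(Mul(6, 32), 55) = Mul(192, 55) = 10560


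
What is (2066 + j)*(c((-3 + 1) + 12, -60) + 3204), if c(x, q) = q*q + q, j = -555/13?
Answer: 177387432/13 ≈ 1.3645e+7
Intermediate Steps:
j = -555/13 ≈ -42.692
c(x, q) = q + q² (c(x, q) = q² + q = q + q²)
(2066 + j)*(c((-3 + 1) + 12, -60) + 3204) = (2066 - 555/13)*(-60*(1 - 60) + 3204) = 26303*(-60*(-59) + 3204)/13 = 26303*(3540 + 3204)/13 = (26303/13)*6744 = 177387432/13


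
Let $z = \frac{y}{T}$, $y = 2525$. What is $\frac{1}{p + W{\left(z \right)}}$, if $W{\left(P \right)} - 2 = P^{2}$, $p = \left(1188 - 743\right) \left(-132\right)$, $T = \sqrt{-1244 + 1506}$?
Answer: $- \frac{262}{9013731} \approx -2.9067 \cdot 10^{-5}$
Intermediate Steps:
$T = \sqrt{262} \approx 16.186$
$z = \frac{2525 \sqrt{262}}{262}$ ($z = \frac{2525}{\sqrt{262}} = 2525 \frac{\sqrt{262}}{262} = \frac{2525 \sqrt{262}}{262} \approx 156.0$)
$p = -58740$ ($p = 445 \left(-132\right) = -58740$)
$W{\left(P \right)} = 2 + P^{2}$
$\frac{1}{p + W{\left(z \right)}} = \frac{1}{-58740 + \left(2 + \left(\frac{2525 \sqrt{262}}{262}\right)^{2}\right)} = \frac{1}{-58740 + \left(2 + \frac{6375625}{262}\right)} = \frac{1}{-58740 + \frac{6376149}{262}} = \frac{1}{- \frac{9013731}{262}} = - \frac{262}{9013731}$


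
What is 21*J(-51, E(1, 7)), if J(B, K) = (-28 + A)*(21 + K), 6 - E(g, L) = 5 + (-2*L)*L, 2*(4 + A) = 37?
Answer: -34020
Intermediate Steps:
A = 29/2 (A = -4 + (1/2)*37 = -4 + 37/2 = 29/2 ≈ 14.500)
E(g, L) = 1 + 2*L**2 (E(g, L) = 6 - (5 + (-2*L)*L) = 6 - (5 - 2*L**2) = 6 + (-5 + 2*L**2) = 1 + 2*L**2)
J(B, K) = -567/2 - 27*K/2 (J(B, K) = (-28 + 29/2)*(21 + K) = -27*(21 + K)/2 = -567/2 - 27*K/2)
21*J(-51, E(1, 7)) = 21*(-567/2 - 27*(1 + 2*7**2)/2) = 21*(-567/2 - 27*(1 + 2*49)/2) = 21*(-567/2 - 27*(1 + 98)/2) = 21*(-567/2 - 27/2*99) = 21*(-567/2 - 2673/2) = 21*(-1620) = -34020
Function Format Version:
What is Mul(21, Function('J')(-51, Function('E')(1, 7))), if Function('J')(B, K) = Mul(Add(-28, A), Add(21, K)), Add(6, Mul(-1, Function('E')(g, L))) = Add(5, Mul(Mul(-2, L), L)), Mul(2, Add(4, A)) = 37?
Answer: -34020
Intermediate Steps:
A = Rational(29, 2) (A = Add(-4, Mul(Rational(1, 2), 37)) = Add(-4, Rational(37, 2)) = Rational(29, 2) ≈ 14.500)
Function('E')(g, L) = Add(1, Mul(2, Pow(L, 2))) (Function('E')(g, L) = Add(6, Mul(-1, Add(5, Mul(Mul(-2, L), L)))) = Add(6, Mul(-1, Add(5, Mul(-2, Pow(L, 2))))) = Add(6, Add(-5, Mul(2, Pow(L, 2)))) = Add(1, Mul(2, Pow(L, 2))))
Function('J')(B, K) = Add(Rational(-567, 2), Mul(Rational(-27, 2), K)) (Function('J')(B, K) = Mul(Add(-28, Rational(29, 2)), Add(21, K)) = Mul(Rational(-27, 2), Add(21, K)) = Add(Rational(-567, 2), Mul(Rational(-27, 2), K)))
Mul(21, Function('J')(-51, Function('E')(1, 7))) = Mul(21, Add(Rational(-567, 2), Mul(Rational(-27, 2), Add(1, Mul(2, Pow(7, 2)))))) = Mul(21, Add(Rational(-567, 2), Mul(Rational(-27, 2), Add(1, Mul(2, 49))))) = Mul(21, Add(Rational(-567, 2), Mul(Rational(-27, 2), Add(1, 98)))) = Mul(21, Add(Rational(-567, 2), Mul(Rational(-27, 2), 99))) = Mul(21, Add(Rational(-567, 2), Rational(-2673, 2))) = Mul(21, -1620) = -34020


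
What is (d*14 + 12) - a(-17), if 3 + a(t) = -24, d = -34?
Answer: -437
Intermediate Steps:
a(t) = -27 (a(t) = -3 - 24 = -27)
(d*14 + 12) - a(-17) = (-34*14 + 12) - 1*(-27) = (-476 + 12) + 27 = -464 + 27 = -437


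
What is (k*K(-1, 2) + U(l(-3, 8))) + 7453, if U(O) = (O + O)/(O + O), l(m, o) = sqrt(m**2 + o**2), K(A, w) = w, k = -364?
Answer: 6726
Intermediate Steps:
U(O) = 1 (U(O) = (2*O)/((2*O)) = (2*O)*(1/(2*O)) = 1)
(k*K(-1, 2) + U(l(-3, 8))) + 7453 = (-364*2 + 1) + 7453 = (-728 + 1) + 7453 = -727 + 7453 = 6726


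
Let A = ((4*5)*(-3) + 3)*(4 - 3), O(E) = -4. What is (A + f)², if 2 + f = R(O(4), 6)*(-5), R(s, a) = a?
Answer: 7921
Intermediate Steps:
A = -57 (A = (20*(-3) + 3)*1 = (-60 + 3)*1 = -57*1 = -57)
f = -32 (f = -2 + 6*(-5) = -2 - 30 = -32)
(A + f)² = (-57 - 32)² = (-89)² = 7921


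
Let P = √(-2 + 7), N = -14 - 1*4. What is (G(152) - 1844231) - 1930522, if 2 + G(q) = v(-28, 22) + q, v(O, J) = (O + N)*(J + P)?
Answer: -3775615 - 46*√5 ≈ -3.7757e+6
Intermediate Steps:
N = -18 (N = -14 - 4 = -18)
P = √5 ≈ 2.2361
v(O, J) = (-18 + O)*(J + √5) (v(O, J) = (O - 18)*(J + √5) = (-18 + O)*(J + √5))
G(q) = -1014 + q - 46*√5 (G(q) = -2 + ((-18*22 - 18*√5 + 22*(-28) - 28*√5) + q) = -2 + ((-396 - 18*√5 - 616 - 28*√5) + q) = -2 + ((-1012 - 46*√5) + q) = -2 + (-1012 + q - 46*√5) = -1014 + q - 46*√5)
(G(152) - 1844231) - 1930522 = ((-1014 + 152 - 46*√5) - 1844231) - 1930522 = ((-862 - 46*√5) - 1844231) - 1930522 = (-1845093 - 46*√5) - 1930522 = -3775615 - 46*√5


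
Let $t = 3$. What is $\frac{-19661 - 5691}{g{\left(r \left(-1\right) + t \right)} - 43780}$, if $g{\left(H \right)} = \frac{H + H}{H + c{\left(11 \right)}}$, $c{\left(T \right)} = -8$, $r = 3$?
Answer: $\frac{6338}{10945} \approx 0.57908$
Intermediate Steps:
$g{\left(H \right)} = \frac{2 H}{-8 + H}$ ($g{\left(H \right)} = \frac{H + H}{H - 8} = \frac{2 H}{-8 + H}$)
$\frac{-19661 - 5691}{g{\left(r \left(-1\right) + t \right)} - 43780} = \frac{-19661 - 5691}{\frac{2 \left(3 \left(-1\right) + 3\right)}{-8 + \left(3 \left(-1\right) + 3\right)} - 43780} = - \frac{25352}{\frac{2 \left(-3 + 3\right)}{-8 + \left(-3 + 3\right)} - 43780} = - \frac{25352}{2 \cdot 0 \frac{1}{-8 + 0} - 43780} = - \frac{25352}{2 \cdot 0 \frac{1}{-8} - 43780} = - \frac{25352}{2 \cdot 0 \left(- \frac{1}{8}\right) - 43780} = - \frac{25352}{0 - 43780} = - \frac{25352}{-43780} = \left(-25352\right) \left(- \frac{1}{43780}\right) = \frac{6338}{10945}$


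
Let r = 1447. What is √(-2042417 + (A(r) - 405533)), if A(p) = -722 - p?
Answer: I*√2450119 ≈ 1565.3*I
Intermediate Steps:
√(-2042417 + (A(r) - 405533)) = √(-2042417 + ((-722 - 1*1447) - 405533)) = √(-2042417 + ((-722 - 1447) - 405533)) = √(-2042417 + (-2169 - 405533)) = √(-2042417 - 407702) = √(-2450119) = I*√2450119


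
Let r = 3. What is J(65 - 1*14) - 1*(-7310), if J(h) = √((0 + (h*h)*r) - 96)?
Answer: 7310 + √7707 ≈ 7397.8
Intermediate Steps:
J(h) = √(-96 + 3*h²) (J(h) = √((0 + (h*h)*3) - 96) = √((0 + h²*3) - 96) = √((0 + 3*h²) - 96) = √(3*h² - 96) = √(-96 + 3*h²))
J(65 - 1*14) - 1*(-7310) = √(-96 + 3*(65 - 1*14)²) - 1*(-7310) = √(-96 + 3*(65 - 14)²) + 7310 = √(-96 + 3*51²) + 7310 = √(-96 + 3*2601) + 7310 = √(-96 + 7803) + 7310 = √7707 + 7310 = 7310 + √7707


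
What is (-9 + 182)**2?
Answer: 29929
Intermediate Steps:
(-9 + 182)**2 = 173**2 = 29929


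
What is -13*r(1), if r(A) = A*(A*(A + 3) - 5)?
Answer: 13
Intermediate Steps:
r(A) = A*(-5 + A*(3 + A)) (r(A) = A*(A*(3 + A) - 5) = A*(-5 + A*(3 + A)))
-13*r(1) = -13*(-5 + 1**2 + 3*1) = -13*(-5 + 1 + 3) = -13*(-1) = 13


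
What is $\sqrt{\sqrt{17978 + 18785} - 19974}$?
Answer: $\sqrt{-19974 + \sqrt{36763}} \approx 140.65 i$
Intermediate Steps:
$\sqrt{\sqrt{17978 + 18785} - 19974} = \sqrt{\sqrt{36763} - 19974} = \sqrt{-19974 + \sqrt{36763}}$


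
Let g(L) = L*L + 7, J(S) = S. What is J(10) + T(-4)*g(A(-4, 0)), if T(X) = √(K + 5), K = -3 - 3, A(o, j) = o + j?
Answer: 10 + 23*I ≈ 10.0 + 23.0*I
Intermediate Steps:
A(o, j) = j + o
K = -6
g(L) = 7 + L² (g(L) = L² + 7 = 7 + L²)
T(X) = I (T(X) = √(-6 + 5) = √(-1) = I)
J(10) + T(-4)*g(A(-4, 0)) = 10 + I*(7 + (0 - 4)²) = 10 + I*(7 + (-4)²) = 10 + I*(7 + 16) = 10 + I*23 = 10 + 23*I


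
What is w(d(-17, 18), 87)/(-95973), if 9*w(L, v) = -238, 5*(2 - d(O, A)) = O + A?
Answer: 238/863757 ≈ 0.00027554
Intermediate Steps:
d(O, A) = 2 - A/5 - O/5 (d(O, A) = 2 - (O + A)/5 = 2 - (A + O)/5 = 2 + (-A/5 - O/5) = 2 - A/5 - O/5)
w(L, v) = -238/9 (w(L, v) = (⅑)*(-238) = -238/9)
w(d(-17, 18), 87)/(-95973) = -238/9/(-95973) = -238/9*(-1/95973) = 238/863757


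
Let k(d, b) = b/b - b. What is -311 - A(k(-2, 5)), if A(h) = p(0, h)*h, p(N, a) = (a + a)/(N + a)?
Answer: -303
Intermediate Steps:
p(N, a) = 2*a/(N + a) (p(N, a) = (2*a)/(N + a) = 2*a/(N + a))
k(d, b) = 1 - b
A(h) = 2*h (A(h) = (2*h/(0 + h))*h = (2*h/h)*h = 2*h)
-311 - A(k(-2, 5)) = -311 - 2*(1 - 1*5) = -311 - 2*(1 - 5) = -311 - 2*(-4) = -311 - 1*(-8) = -311 + 8 = -303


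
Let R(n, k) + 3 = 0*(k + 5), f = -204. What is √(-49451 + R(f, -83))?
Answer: I*√49454 ≈ 222.38*I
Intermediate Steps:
R(n, k) = -3 (R(n, k) = -3 + 0*(k + 5) = -3 + 0*(5 + k) = -3 + 0 = -3)
√(-49451 + R(f, -83)) = √(-49451 - 3) = √(-49454) = I*√49454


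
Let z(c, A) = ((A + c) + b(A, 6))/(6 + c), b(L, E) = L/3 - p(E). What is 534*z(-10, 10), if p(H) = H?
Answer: 356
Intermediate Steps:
b(L, E) = -E + L/3 (b(L, E) = L/3 - E = -E + L/3)
z(c, A) = (-6 + c + 4*A/3)/(6 + c) (z(c, A) = ((A + c) + (-1*6 + A/3))/(6 + c) = ((A + c) + (-6 + A/3))/(6 + c) = (-6 + c + 4*A/3)/(6 + c))
534*z(-10, 10) = 534*((-6 - 10 + (4/3)*10)/(6 - 10)) = 534*((-6 - 10 + 40/3)/(-4)) = 534*(-¼*(-8/3)) = 534*(⅔) = 356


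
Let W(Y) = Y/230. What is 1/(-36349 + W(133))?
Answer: -230/8360137 ≈ -2.7512e-5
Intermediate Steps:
W(Y) = Y/230 (W(Y) = Y*(1/230) = Y/230)
1/(-36349 + W(133)) = 1/(-36349 + (1/230)*133) = 1/(-36349 + 133/230) = 1/(-8360137/230) = -230/8360137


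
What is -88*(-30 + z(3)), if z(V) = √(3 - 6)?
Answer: 2640 - 88*I*√3 ≈ 2640.0 - 152.42*I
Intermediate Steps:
z(V) = I*√3 (z(V) = √(-3) = I*√3)
-88*(-30 + z(3)) = -88*(-30 + I*√3) = 2640 - 88*I*√3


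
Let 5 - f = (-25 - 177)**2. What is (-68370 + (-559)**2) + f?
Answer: 203312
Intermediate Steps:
f = -40799 (f = 5 - (-25 - 177)**2 = 5 - 1*(-202)**2 = 5 - 1*40804 = 5 - 40804 = -40799)
(-68370 + (-559)**2) + f = (-68370 + (-559)**2) - 40799 = (-68370 + 312481) - 40799 = 244111 - 40799 = 203312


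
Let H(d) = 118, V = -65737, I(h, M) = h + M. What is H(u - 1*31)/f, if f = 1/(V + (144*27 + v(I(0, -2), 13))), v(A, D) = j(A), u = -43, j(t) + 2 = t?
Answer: -7298654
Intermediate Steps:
j(t) = -2 + t
I(h, M) = M + h
v(A, D) = -2 + A
f = -1/61853 (f = 1/(-65737 + (144*27 + (-2 + (-2 + 0)))) = 1/(-65737 + (3888 + (-2 - 2))) = 1/(-65737 + (3888 - 4)) = 1/(-65737 + 3884) = 1/(-61853) = -1/61853 ≈ -1.6167e-5)
H(u - 1*31)/f = 118/(-1/61853) = 118*(-61853) = -7298654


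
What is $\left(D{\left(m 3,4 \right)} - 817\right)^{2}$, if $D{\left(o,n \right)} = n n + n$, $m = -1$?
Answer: $635209$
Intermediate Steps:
$D{\left(o,n \right)} = n + n^{2}$ ($D{\left(o,n \right)} = n^{2} + n = n + n^{2}$)
$\left(D{\left(m 3,4 \right)} - 817\right)^{2} = \left(4 \left(1 + 4\right) - 817\right)^{2} = \left(4 \cdot 5 - 817\right)^{2} = \left(20 - 817\right)^{2} = \left(-797\right)^{2} = 635209$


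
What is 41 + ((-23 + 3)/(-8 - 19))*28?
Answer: 1667/27 ≈ 61.741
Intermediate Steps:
41 + ((-23 + 3)/(-8 - 19))*28 = 41 - 20/(-27)*28 = 41 - 20*(-1/27)*28 = 41 + (20/27)*28 = 41 + 560/27 = 1667/27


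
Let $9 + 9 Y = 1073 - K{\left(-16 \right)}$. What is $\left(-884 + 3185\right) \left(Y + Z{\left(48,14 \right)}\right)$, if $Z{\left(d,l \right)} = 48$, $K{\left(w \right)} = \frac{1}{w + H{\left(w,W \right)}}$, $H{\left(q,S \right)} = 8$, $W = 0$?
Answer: $\frac{9180223}{24} \approx 3.8251 \cdot 10^{5}$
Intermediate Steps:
$K{\left(w \right)} = \frac{1}{8 + w}$ ($K{\left(w \right)} = \frac{1}{w + 8} = \frac{1}{8 + w}$)
$Y = \frac{8513}{72}$ ($Y = -1 + \frac{1073 - \frac{1}{8 - 16}}{9} = -1 + \frac{1073 - \frac{1}{-8}}{9} = -1 + \frac{1073 - - \frac{1}{8}}{9} = -1 + \frac{1073 + \frac{1}{8}}{9} = -1 + \frac{1}{9} \cdot \frac{8585}{8} = -1 + \frac{8585}{72} = \frac{8513}{72} \approx 118.24$)
$\left(-884 + 3185\right) \left(Y + Z{\left(48,14 \right)}\right) = \left(-884 + 3185\right) \left(\frac{8513}{72} + 48\right) = 2301 \cdot \frac{11969}{72} = \frac{9180223}{24}$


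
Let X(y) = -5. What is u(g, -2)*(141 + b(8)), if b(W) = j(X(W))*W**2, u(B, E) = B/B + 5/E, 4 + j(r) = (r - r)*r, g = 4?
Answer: 345/2 ≈ 172.50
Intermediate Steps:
j(r) = -4 (j(r) = -4 + (r - r)*r = -4 + 0*r = -4 + 0 = -4)
u(B, E) = 1 + 5/E
b(W) = -4*W**2
u(g, -2)*(141 + b(8)) = ((5 - 2)/(-2))*(141 - 4*8**2) = (-1/2*3)*(141 - 4*64) = -3*(141 - 256)/2 = -3/2*(-115) = 345/2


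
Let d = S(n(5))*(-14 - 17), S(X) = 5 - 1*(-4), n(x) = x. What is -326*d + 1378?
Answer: 92332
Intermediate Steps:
S(X) = 9 (S(X) = 5 + 4 = 9)
d = -279 (d = 9*(-14 - 17) = 9*(-31) = -279)
-326*d + 1378 = -326*(-279) + 1378 = 90954 + 1378 = 92332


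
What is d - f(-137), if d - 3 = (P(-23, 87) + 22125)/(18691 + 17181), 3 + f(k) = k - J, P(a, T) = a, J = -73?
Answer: 1266571/17936 ≈ 70.616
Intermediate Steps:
f(k) = 70 + k (f(k) = -3 + (k - 1*(-73)) = -3 + (k + 73) = -3 + (73 + k) = 70 + k)
d = 64859/17936 (d = 3 + (-23 + 22125)/(18691 + 17181) = 3 + 22102/35872 = 3 + 22102*(1/35872) = 3 + 11051/17936 = 64859/17936 ≈ 3.6161)
d - f(-137) = 64859/17936 - (70 - 137) = 64859/17936 - 1*(-67) = 64859/17936 + 67 = 1266571/17936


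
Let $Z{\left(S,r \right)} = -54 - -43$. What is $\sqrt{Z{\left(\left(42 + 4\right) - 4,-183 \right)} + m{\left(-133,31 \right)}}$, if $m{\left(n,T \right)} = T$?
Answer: $2 \sqrt{5} \approx 4.4721$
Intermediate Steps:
$Z{\left(S,r \right)} = -11$ ($Z{\left(S,r \right)} = -54 + 43 = -11$)
$\sqrt{Z{\left(\left(42 + 4\right) - 4,-183 \right)} + m{\left(-133,31 \right)}} = \sqrt{-11 + 31} = \sqrt{20} = 2 \sqrt{5}$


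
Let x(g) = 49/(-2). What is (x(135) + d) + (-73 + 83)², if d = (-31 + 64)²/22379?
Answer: 3381407/44758 ≈ 75.549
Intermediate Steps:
x(g) = -49/2 (x(g) = 49*(-½) = -49/2)
d = 1089/22379 (d = 33²*(1/22379) = 1089*(1/22379) = 1089/22379 ≈ 0.048662)
(x(135) + d) + (-73 + 83)² = (-49/2 + 1089/22379) + (-73 + 83)² = -1094393/44758 + 10² = -1094393/44758 + 100 = 3381407/44758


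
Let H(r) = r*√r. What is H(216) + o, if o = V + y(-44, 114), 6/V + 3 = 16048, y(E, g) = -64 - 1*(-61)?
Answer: -48129/16045 + 1296*√6 ≈ 3171.5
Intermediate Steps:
y(E, g) = -3 (y(E, g) = -64 + 61 = -3)
V = 6/16045 (V = 6/(-3 + 16048) = 6/16045 ≈ 0.00037395)
H(r) = r^(3/2)
o = -48129/16045 (o = 6/16045 - 3 = -48129/16045 ≈ -2.9996)
H(216) + o = 216^(3/2) - 48129/16045 = 1296*√6 - 48129/16045 = -48129/16045 + 1296*√6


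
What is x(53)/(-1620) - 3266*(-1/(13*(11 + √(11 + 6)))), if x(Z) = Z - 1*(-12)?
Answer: 726403/27378 - 1633*√17/676 ≈ 16.572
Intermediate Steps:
x(Z) = 12 + Z (x(Z) = Z + 12 = 12 + Z)
x(53)/(-1620) - 3266*(-1/(13*(11 + √(11 + 6)))) = (12 + 53)/(-1620) - 3266*(-1/(13*(11 + √(11 + 6)))) = 65*(-1/1620) - 3266*(-1/(13*(11 + √17))) = -13/324 - 3266/(-143 - 13*√17)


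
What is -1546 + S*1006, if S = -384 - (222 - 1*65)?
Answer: -545792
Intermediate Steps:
S = -541 (S = -384 - (222 - 65) = -384 - 1*157 = -384 - 157 = -541)
-1546 + S*1006 = -1546 - 541*1006 = -1546 - 544246 = -545792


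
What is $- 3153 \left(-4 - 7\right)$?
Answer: $34683$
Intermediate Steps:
$- 3153 \left(-4 - 7\right) = \left(-3153\right) \left(-11\right) = 34683$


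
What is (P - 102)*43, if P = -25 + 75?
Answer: -2236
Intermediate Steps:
P = 50
(P - 102)*43 = (50 - 102)*43 = -52*43 = -2236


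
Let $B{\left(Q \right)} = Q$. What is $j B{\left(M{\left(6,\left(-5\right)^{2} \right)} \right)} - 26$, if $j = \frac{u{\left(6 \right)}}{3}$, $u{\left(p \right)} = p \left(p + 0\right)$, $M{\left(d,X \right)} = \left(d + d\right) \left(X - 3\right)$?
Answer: $3142$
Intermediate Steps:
$M{\left(d,X \right)} = 2 d \left(-3 + X\right)$
$u{\left(p \right)} = p^{2}$ ($u{\left(p \right)} = p p = p^{2}$)
$j = 12$ ($j = \frac{6^{2}}{3} = 36 \cdot \frac{1}{3} = 12$)
$j B{\left(M{\left(6,\left(-5\right)^{2} \right)} \right)} - 26 = 12 \cdot 2 \cdot 6 \left(-3 + \left(-5\right)^{2}\right) - 26 = 12 \cdot 2 \cdot 6 \left(-3 + 25\right) - 26 = 12 \cdot 2 \cdot 6 \cdot 22 - 26 = 12 \cdot 264 - 26 = 3168 - 26 = 3142$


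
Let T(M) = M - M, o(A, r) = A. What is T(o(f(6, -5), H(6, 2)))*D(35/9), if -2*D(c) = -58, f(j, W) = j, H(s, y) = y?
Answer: 0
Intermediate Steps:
D(c) = 29 (D(c) = -½*(-58) = 29)
T(M) = 0
T(o(f(6, -5), H(6, 2)))*D(35/9) = 0*29 = 0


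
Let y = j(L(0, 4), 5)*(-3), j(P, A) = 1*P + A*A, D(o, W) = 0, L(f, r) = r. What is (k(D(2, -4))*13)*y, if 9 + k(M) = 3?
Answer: 6786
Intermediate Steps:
j(P, A) = P + A²
y = -87 (y = (4 + 5²)*(-3) = (4 + 25)*(-3) = 29*(-3) = -87)
k(M) = -6 (k(M) = -9 + 3 = -6)
(k(D(2, -4))*13)*y = -6*13*(-87) = -78*(-87) = 6786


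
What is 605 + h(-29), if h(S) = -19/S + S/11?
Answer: 192363/319 ≈ 603.02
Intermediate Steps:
h(S) = -19/S + S/11 (h(S) = -19/S + S*(1/11) = -19/S + S/11)
605 + h(-29) = 605 + (-19/(-29) + (1/11)*(-29)) = 605 + (-19*(-1/29) - 29/11) = 605 + (19/29 - 29/11) = 605 - 632/319 = 192363/319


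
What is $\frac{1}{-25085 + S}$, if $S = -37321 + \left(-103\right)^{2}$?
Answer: $- \frac{1}{51797} \approx -1.9306 \cdot 10^{-5}$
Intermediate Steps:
$S = -26712$ ($S = -37321 + 10609 = -26712$)
$\frac{1}{-25085 + S} = \frac{1}{-25085 - 26712} = \frac{1}{-51797} = - \frac{1}{51797}$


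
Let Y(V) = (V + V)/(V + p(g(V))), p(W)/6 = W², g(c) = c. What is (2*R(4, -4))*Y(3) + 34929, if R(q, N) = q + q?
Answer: 663683/19 ≈ 34931.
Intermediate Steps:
R(q, N) = 2*q
p(W) = 6*W²
Y(V) = 2*V/(V + 6*V²) (Y(V) = (V + V)/(V + 6*V²) = (2*V)/(V + 6*V²) = 2*V/(V + 6*V²))
(2*R(4, -4))*Y(3) + 34929 = (2*(2*4))*(2/(1 + 6*3)) + 34929 = (2*8)*(2/(1 + 18)) + 34929 = 16*(2/19) + 34929 = 32/19 + 34929 = 663683/19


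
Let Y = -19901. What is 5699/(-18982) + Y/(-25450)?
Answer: 58180308/120772975 ≈ 0.48173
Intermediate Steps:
5699/(-18982) + Y/(-25450) = 5699/(-18982) - 19901/(-25450) = 5699*(-1/18982) - 19901*(-1/25450) = -5699/18982 + 19901/25450 = 58180308/120772975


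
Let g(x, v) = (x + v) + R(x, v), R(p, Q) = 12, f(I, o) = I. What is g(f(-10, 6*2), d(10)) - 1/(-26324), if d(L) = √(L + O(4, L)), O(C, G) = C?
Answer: 52649/26324 + √14 ≈ 5.7417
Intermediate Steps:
d(L) = √(4 + L) (d(L) = √(L + 4) = √(4 + L))
g(x, v) = 12 + v + x (g(x, v) = (x + v) + 12 = (v + x) + 12 = 12 + v + x)
g(f(-10, 6*2), d(10)) - 1/(-26324) = (12 + √(4 + 10) - 10) - 1/(-26324) = (12 + √14 - 10) - 1*(-1/26324) = (2 + √14) + 1/26324 = 52649/26324 + √14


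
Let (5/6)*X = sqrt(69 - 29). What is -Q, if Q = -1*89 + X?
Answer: 89 - 12*sqrt(10)/5 ≈ 81.411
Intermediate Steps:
X = 12*sqrt(10)/5 (X = 6*sqrt(69 - 29)/5 = 6*sqrt(40)/5 = 6*(2*sqrt(10))/5 = 12*sqrt(10)/5 ≈ 7.5895)
Q = -89 + 12*sqrt(10)/5 (Q = -1*89 + 12*sqrt(10)/5 = -89 + 12*sqrt(10)/5 ≈ -81.411)
-Q = -(-89 + 12*sqrt(10)/5) = 89 - 12*sqrt(10)/5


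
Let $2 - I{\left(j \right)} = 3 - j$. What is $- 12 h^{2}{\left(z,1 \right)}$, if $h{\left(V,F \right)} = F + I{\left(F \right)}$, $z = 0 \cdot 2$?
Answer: $-12$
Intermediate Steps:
$I{\left(j \right)} = -1 + j$ ($I{\left(j \right)} = 2 - \left(3 - j\right) = 2 + \left(-3 + j\right) = -1 + j$)
$z = 0$
$h{\left(V,F \right)} = -1 + 2 F$ ($h{\left(V,F \right)} = F + \left(-1 + F\right) = -1 + 2 F$)
$- 12 h^{2}{\left(z,1 \right)} = - 12 \left(-1 + 2 \cdot 1\right)^{2} = - 12 \left(-1 + 2\right)^{2} = - 12 \cdot 1^{2} = \left(-12\right) 1 = -12$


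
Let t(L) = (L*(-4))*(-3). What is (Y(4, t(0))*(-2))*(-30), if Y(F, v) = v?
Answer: 0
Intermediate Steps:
t(L) = 12*L (t(L) = -4*L*(-3) = 12*L)
(Y(4, t(0))*(-2))*(-30) = ((12*0)*(-2))*(-30) = (0*(-2))*(-30) = 0*(-30) = 0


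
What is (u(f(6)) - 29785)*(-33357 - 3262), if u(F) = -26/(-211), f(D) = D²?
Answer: 230136096971/211 ≈ 1.0907e+9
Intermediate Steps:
u(F) = 26/211 (u(F) = -26*(-1/211) = 26/211)
(u(f(6)) - 29785)*(-33357 - 3262) = (26/211 - 29785)*(-33357 - 3262) = -6284609/211*(-36619) = 230136096971/211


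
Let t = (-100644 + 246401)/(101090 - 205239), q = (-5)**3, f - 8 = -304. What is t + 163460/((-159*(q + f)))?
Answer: 7267367717/6971629911 ≈ 1.0424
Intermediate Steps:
f = -296 (f = 8 - 304 = -296)
q = -125
t = -145757/104149 (t = 145757/(-104149) = 145757*(-1/104149) = -145757/104149 ≈ -1.3995)
t + 163460/((-159*(q + f))) = -145757/104149 + 163460/((-159*(-125 - 296))) = -145757/104149 + 163460/((-159*(-421))) = -145757/104149 + 163460/66939 = 7267367717/6971629911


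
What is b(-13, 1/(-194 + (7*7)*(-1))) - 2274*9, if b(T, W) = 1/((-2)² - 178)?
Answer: -3561085/174 ≈ -20466.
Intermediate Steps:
b(T, W) = -1/174 (b(T, W) = 1/(4 - 178) = 1/(-174) = -1/174)
b(-13, 1/(-194 + (7*7)*(-1))) - 2274*9 = -1/174 - 2274*9 = -1/174 - 1*20466 = -1/174 - 20466 = -3561085/174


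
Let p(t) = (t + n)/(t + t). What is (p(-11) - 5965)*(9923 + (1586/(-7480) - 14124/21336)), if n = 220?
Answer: -56313383440791/949960 ≈ -5.9280e+7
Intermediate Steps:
p(t) = (220 + t)/(2*t) (p(t) = (t + 220)/(t + t) = (220 + t)/((2*t)) = (220 + t)*(1/(2*t)) = (220 + t)/(2*t))
(p(-11) - 5965)*(9923 + (1586/(-7480) - 14124/21336)) = ((1/2)*(220 - 11)/(-11) - 5965)*(9923 + (1586/(-7480) - 14124/21336)) = ((1/2)*(-1/11)*209 - 5965)*(9923 + (1586*(-1/7480) - 14124*1/21336)) = (-19/2 - 5965)*(9923 + (-793/3740 - 1177/1778)) = -11949*(9923 - 2905967/3324860)/2 = -11949/2*32989679813/3324860 = -56313383440791/949960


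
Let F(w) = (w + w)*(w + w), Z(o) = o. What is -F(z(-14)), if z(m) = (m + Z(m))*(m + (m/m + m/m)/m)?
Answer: -627264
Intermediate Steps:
z(m) = 2*m*(m + 2/m) (z(m) = (m + m)*(m + (m/m + m/m)/m) = (2*m)*(m + (1 + 1)/m) = (2*m)*(m + 2/m) = 2*m*(m + 2/m))
F(w) = 4*w**2 (F(w) = (2*w)*(2*w) = 4*w**2)
-F(z(-14)) = -4*(4 + 2*(-14)**2)**2 = -4*(4 + 2*196)**2 = -4*(4 + 392)**2 = -4*396**2 = -4*156816 = -1*627264 = -627264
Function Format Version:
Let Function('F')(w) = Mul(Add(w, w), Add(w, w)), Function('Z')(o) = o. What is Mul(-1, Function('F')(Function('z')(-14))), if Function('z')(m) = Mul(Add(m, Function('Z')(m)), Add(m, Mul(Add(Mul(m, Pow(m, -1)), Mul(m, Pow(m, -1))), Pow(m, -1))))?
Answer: -627264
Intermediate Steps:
Function('z')(m) = Mul(2, m, Add(m, Mul(2, Pow(m, -1)))) (Function('z')(m) = Mul(Add(m, m), Add(m, Mul(Add(Mul(m, Pow(m, -1)), Mul(m, Pow(m, -1))), Pow(m, -1)))) = Mul(Mul(2, m), Add(m, Mul(Add(1, 1), Pow(m, -1)))) = Mul(Mul(2, m), Add(m, Mul(2, Pow(m, -1)))) = Mul(2, m, Add(m, Mul(2, Pow(m, -1)))))
Function('F')(w) = Mul(4, Pow(w, 2)) (Function('F')(w) = Mul(Mul(2, w), Mul(2, w)) = Mul(4, Pow(w, 2)))
Mul(-1, Function('F')(Function('z')(-14))) = Mul(-1, Mul(4, Pow(Add(4, Mul(2, Pow(-14, 2))), 2))) = Mul(-1, Mul(4, Pow(Add(4, Mul(2, 196)), 2))) = Mul(-1, Mul(4, Pow(Add(4, 392), 2))) = Mul(-1, Mul(4, Pow(396, 2))) = Mul(-1, Mul(4, 156816)) = Mul(-1, 627264) = -627264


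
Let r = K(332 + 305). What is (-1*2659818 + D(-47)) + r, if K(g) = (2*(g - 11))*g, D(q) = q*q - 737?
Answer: -1860822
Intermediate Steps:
D(q) = -737 + q² (D(q) = q² - 737 = -737 + q²)
K(g) = g*(-22 + 2*g) (K(g) = (2*(-11 + g))*g = (-22 + 2*g)*g = g*(-22 + 2*g))
r = 797524 (r = 2*(332 + 305)*(-11 + (332 + 305)) = 2*637*(-11 + 637) = 2*637*626 = 797524)
(-1*2659818 + D(-47)) + r = (-1*2659818 + (-737 + (-47)²)) + 797524 = (-2659818 + (-737 + 2209)) + 797524 = (-2659818 + 1472) + 797524 = -2658346 + 797524 = -1860822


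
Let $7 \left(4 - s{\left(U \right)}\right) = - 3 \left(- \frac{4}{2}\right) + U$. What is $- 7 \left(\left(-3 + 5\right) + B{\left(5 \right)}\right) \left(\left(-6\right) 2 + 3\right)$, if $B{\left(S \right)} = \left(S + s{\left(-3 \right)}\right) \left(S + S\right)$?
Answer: $5526$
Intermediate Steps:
$s{\left(U \right)} = \frac{22}{7} - \frac{U}{7}$ ($s{\left(U \right)} = 4 - \frac{- 3 \left(- \frac{4}{2}\right) + U}{7} = 4 - \frac{- 3 \left(\left(-4\right) \frac{1}{2}\right) + U}{7} = 4 - \frac{\left(-3\right) \left(-2\right) + U}{7} = 4 - \frac{6 + U}{7} = 4 - \left(\frac{6}{7} + \frac{U}{7}\right) = \frac{22}{7} - \frac{U}{7}$)
$B{\left(S \right)} = 2 S \left(\frac{25}{7} + S\right)$ ($B{\left(S \right)} = \left(S + \left(\frac{22}{7} - - \frac{3}{7}\right)\right) \left(S + S\right) = \left(S + \left(\frac{22}{7} + \frac{3}{7}\right)\right) 2 S = \left(S + \frac{25}{7}\right) 2 S = \left(\frac{25}{7} + S\right) 2 S = 2 S \left(\frac{25}{7} + S\right)$)
$- 7 \left(\left(-3 + 5\right) + B{\left(5 \right)}\right) \left(\left(-6\right) 2 + 3\right) = - 7 \left(\left(-3 + 5\right) + \frac{2}{7} \cdot 5 \left(25 + 7 \cdot 5\right)\right) \left(\left(-6\right) 2 + 3\right) = - 7 \left(2 + \frac{2}{7} \cdot 5 \left(25 + 35\right)\right) \left(-12 + 3\right) = - 7 \left(2 + \frac{2}{7} \cdot 5 \cdot 60\right) \left(-9\right) = - 7 \left(2 + \frac{600}{7}\right) \left(-9\right) = \left(-7\right) \frac{614}{7} \left(-9\right) = \left(-614\right) \left(-9\right) = 5526$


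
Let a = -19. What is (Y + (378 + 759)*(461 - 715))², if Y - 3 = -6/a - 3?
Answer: 30108880968336/361 ≈ 8.3404e+10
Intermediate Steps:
Y = 6/19 (Y = 3 + (-6/(-19) - 3) = 3 + (-1/19*(-6) - 3) = 3 + (6/19 - 3) = 3 - 51/19 = 6/19 ≈ 0.31579)
(Y + (378 + 759)*(461 - 715))² = (6/19 + (378 + 759)*(461 - 715))² = (6/19 + 1137*(-254))² = (6/19 - 288798)² = (-5487156/19)² = 30108880968336/361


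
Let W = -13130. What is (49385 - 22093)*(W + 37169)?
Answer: 656072388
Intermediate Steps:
(49385 - 22093)*(W + 37169) = (49385 - 22093)*(-13130 + 37169) = 27292*24039 = 656072388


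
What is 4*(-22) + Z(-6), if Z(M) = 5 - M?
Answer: -77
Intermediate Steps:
4*(-22) + Z(-6) = 4*(-22) + (5 - 1*(-6)) = -88 + (5 + 6) = -88 + 11 = -77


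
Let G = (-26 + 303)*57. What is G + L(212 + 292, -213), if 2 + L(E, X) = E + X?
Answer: 16078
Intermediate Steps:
G = 15789 (G = 277*57 = 15789)
L(E, X) = -2 + E + X (L(E, X) = -2 + (E + X) = -2 + E + X)
G + L(212 + 292, -213) = 15789 + (-2 + (212 + 292) - 213) = 15789 + (-2 + 504 - 213) = 15789 + 289 = 16078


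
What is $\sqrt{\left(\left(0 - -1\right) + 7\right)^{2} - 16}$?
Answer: $4 \sqrt{3} \approx 6.9282$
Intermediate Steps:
$\sqrt{\left(\left(0 - -1\right) + 7\right)^{2} - 16} = \sqrt{\left(\left(0 + 1\right) + 7\right)^{2} - 16} = \sqrt{\left(1 + 7\right)^{2} - 16} = \sqrt{8^{2} - 16} = \sqrt{64 - 16} = \sqrt{48} = 4 \sqrt{3}$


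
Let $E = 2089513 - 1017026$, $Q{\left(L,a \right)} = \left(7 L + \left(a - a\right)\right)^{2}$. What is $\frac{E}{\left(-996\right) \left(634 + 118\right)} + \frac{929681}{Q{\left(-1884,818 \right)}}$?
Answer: $- \frac{3871545870937}{2713899859776} \approx -1.4266$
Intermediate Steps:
$Q{\left(L,a \right)} = 49 L^{2}$ ($Q{\left(L,a \right)} = \left(7 L + 0\right)^{2} = \left(7 L\right)^{2} = 49 L^{2}$)
$E = 1072487$
$\frac{E}{\left(-996\right) \left(634 + 118\right)} + \frac{929681}{Q{\left(-1884,818 \right)}} = \frac{1072487}{\left(-996\right) \left(634 + 118\right)} + \frac{929681}{49 \left(-1884\right)^{2}} = \frac{1072487}{\left(-996\right) 752} + \frac{929681}{49 \cdot 3549456} = \frac{1072487}{-748992} + \frac{929681}{173923344} = 1072487 \left(- \frac{1}{748992}\right) + 929681 \cdot \frac{1}{173923344} = - \frac{1072487}{748992} + \frac{929681}{173923344} = - \frac{3871545870937}{2713899859776}$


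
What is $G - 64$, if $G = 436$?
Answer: $372$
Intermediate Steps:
$G - 64 = 436 - 64 = 372$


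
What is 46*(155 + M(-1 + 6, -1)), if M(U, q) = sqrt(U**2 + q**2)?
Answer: 7130 + 46*sqrt(26) ≈ 7364.6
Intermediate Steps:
46*(155 + M(-1 + 6, -1)) = 46*(155 + sqrt((-1 + 6)**2 + (-1)**2)) = 46*(155 + sqrt(5**2 + 1)) = 46*(155 + sqrt(25 + 1)) = 46*(155 + sqrt(26)) = 7130 + 46*sqrt(26)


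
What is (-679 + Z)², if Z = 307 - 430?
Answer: 643204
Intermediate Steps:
Z = -123
(-679 + Z)² = (-679 - 123)² = (-802)² = 643204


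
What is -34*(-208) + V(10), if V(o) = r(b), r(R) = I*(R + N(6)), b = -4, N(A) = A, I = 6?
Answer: 7084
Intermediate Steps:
r(R) = 36 + 6*R (r(R) = 6*(R + 6) = 6*(6 + R) = 36 + 6*R)
V(o) = 12 (V(o) = 36 + 6*(-4) = 36 - 24 = 12)
-34*(-208) + V(10) = -34*(-208) + 12 = 7072 + 12 = 7084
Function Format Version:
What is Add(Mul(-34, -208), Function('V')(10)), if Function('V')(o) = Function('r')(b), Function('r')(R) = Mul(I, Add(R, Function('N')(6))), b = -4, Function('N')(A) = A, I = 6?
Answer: 7084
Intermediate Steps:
Function('r')(R) = Add(36, Mul(6, R)) (Function('r')(R) = Mul(6, Add(R, 6)) = Mul(6, Add(6, R)) = Add(36, Mul(6, R)))
Function('V')(o) = 12 (Function('V')(o) = Add(36, Mul(6, -4)) = Add(36, -24) = 12)
Add(Mul(-34, -208), Function('V')(10)) = Add(Mul(-34, -208), 12) = Add(7072, 12) = 7084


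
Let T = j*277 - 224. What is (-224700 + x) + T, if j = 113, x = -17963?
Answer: -211586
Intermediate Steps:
T = 31077 (T = 113*277 - 224 = 31301 - 224 = 31077)
(-224700 + x) + T = (-224700 - 17963) + 31077 = -242663 + 31077 = -211586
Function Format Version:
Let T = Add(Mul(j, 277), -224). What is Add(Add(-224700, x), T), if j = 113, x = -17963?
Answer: -211586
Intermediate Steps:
T = 31077 (T = Add(Mul(113, 277), -224) = Add(31301, -224) = 31077)
Add(Add(-224700, x), T) = Add(Add(-224700, -17963), 31077) = Add(-242663, 31077) = -211586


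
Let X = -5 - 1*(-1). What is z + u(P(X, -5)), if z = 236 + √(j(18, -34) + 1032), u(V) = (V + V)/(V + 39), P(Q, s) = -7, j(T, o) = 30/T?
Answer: 3769/16 + √9303/3 ≈ 267.71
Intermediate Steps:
X = -4 (X = -5 + 1 = -4)
u(V) = 2*V/(39 + V) (u(V) = (2*V)/(39 + V) = 2*V/(39 + V))
z = 236 + √9303/3 (z = 236 + √(30/18 + 1032) = 236 + √(30*(1/18) + 1032) = 236 + √(5/3 + 1032) = 236 + √(3101/3) = 236 + √9303/3 ≈ 268.15)
z + u(P(X, -5)) = (236 + √9303/3) + 2*(-7)/(39 - 7) = (236 + √9303/3) + 2*(-7)/32 = (236 + √9303/3) + 2*(-7)*(1/32) = (236 + √9303/3) - 7/16 = 3769/16 + √9303/3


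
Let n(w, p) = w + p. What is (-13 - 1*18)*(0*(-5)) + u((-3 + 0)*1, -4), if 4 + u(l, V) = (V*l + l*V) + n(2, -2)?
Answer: 20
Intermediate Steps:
n(w, p) = p + w
u(l, V) = -4 + 2*V*l (u(l, V) = -4 + ((V*l + l*V) + (-2 + 2)) = -4 + ((V*l + V*l) + 0) = -4 + (2*V*l + 0) = -4 + 2*V*l)
(-13 - 1*18)*(0*(-5)) + u((-3 + 0)*1, -4) = (-13 - 1*18)*(0*(-5)) + (-4 + 2*(-4)*((-3 + 0)*1)) = (-13 - 18)*0 + (-4 + 2*(-4)*(-3*1)) = -31*0 + (-4 + 2*(-4)*(-3)) = 0 + (-4 + 24) = 0 + 20 = 20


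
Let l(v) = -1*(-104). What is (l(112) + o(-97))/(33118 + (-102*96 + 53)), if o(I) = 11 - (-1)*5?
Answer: 40/7793 ≈ 0.0051328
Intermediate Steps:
l(v) = 104
o(I) = 16 (o(I) = 11 - 1*(-5) = 11 + 5 = 16)
(l(112) + o(-97))/(33118 + (-102*96 + 53)) = (104 + 16)/(33118 + (-102*96 + 53)) = 120/(33118 + (-9792 + 53)) = 120/(33118 - 9739) = 120/23379 = 120*(1/23379) = 40/7793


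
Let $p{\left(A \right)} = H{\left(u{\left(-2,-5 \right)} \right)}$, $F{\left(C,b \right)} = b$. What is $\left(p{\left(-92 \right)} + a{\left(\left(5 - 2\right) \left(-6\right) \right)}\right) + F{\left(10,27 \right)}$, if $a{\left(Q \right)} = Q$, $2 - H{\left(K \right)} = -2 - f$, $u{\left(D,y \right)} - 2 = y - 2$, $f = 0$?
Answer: $13$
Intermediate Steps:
$u{\left(D,y \right)} = y$ ($u{\left(D,y \right)} = 2 + \left(y - 2\right) = 2 + \left(-2 + y\right) = y$)
$H{\left(K \right)} = 4$ ($H{\left(K \right)} = 2 - \left(-2 - 0\right) = 2 - \left(-2 + 0\right) = 2 - -2 = 2 + 2 = 4$)
$p{\left(A \right)} = 4$
$\left(p{\left(-92 \right)} + a{\left(\left(5 - 2\right) \left(-6\right) \right)}\right) + F{\left(10,27 \right)} = \left(4 + \left(5 - 2\right) \left(-6\right)\right) + 27 = \left(4 + 3 \left(-6\right)\right) + 27 = \left(4 - 18\right) + 27 = -14 + 27 = 13$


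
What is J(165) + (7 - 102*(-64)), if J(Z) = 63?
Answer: 6598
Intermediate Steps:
J(165) + (7 - 102*(-64)) = 63 + (7 - 102*(-64)) = 63 + (7 + 6528) = 63 + 6535 = 6598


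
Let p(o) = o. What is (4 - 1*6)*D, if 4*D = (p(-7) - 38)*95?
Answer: 4275/2 ≈ 2137.5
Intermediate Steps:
D = -4275/4 (D = ((-7 - 38)*95)/4 = (-45*95)/4 = (¼)*(-4275) = -4275/4 ≈ -1068.8)
(4 - 1*6)*D = (4 - 1*6)*(-4275/4) = (4 - 6)*(-4275/4) = -2*(-4275/4) = 4275/2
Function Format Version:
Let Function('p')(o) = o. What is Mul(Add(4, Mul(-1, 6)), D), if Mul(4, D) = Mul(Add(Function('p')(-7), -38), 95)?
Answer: Rational(4275, 2) ≈ 2137.5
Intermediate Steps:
D = Rational(-4275, 4) (D = Mul(Rational(1, 4), Mul(Add(-7, -38), 95)) = Mul(Rational(1, 4), Mul(-45, 95)) = Mul(Rational(1, 4), -4275) = Rational(-4275, 4) ≈ -1068.8)
Mul(Add(4, Mul(-1, 6)), D) = Mul(Add(4, Mul(-1, 6)), Rational(-4275, 4)) = Mul(Add(4, -6), Rational(-4275, 4)) = Mul(-2, Rational(-4275, 4)) = Rational(4275, 2)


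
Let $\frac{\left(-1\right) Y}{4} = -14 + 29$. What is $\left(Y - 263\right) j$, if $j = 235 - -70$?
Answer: $-98515$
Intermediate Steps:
$j = 305$ ($j = 235 + 70 = 305$)
$Y = -60$ ($Y = - 4 \left(-14 + 29\right) = \left(-4\right) 15 = -60$)
$\left(Y - 263\right) j = \left(-60 - 263\right) 305 = \left(-323\right) 305 = -98515$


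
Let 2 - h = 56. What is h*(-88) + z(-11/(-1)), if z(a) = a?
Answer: 4763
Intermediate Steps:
h = -54 (h = 2 - 1*56 = 2 - 56 = -54)
h*(-88) + z(-11/(-1)) = -54*(-88) - 11/(-1) = 4752 - 11*(-1) = 4752 + 11 = 4763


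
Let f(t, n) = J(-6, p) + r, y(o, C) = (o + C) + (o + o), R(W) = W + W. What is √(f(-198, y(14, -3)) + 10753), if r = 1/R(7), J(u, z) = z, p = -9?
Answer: 9*√25998/14 ≈ 103.65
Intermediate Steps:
R(W) = 2*W
r = 1/14 (r = 1/(2*7) = 1/14 ≈ 0.071429)
y(o, C) = C + 3*o (y(o, C) = (C + o) + 2*o = C + 3*o)
f(t, n) = -125/14 (f(t, n) = -9 + 1/14 = -125/14)
√(f(-198, y(14, -3)) + 10753) = √(-125/14 + 10753) = √(150417/14) = 9*√25998/14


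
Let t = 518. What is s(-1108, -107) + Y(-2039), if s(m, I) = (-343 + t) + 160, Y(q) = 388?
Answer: 723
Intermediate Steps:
s(m, I) = 335 (s(m, I) = (-343 + 518) + 160 = 175 + 160 = 335)
s(-1108, -107) + Y(-2039) = 335 + 388 = 723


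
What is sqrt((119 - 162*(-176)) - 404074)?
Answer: I*sqrt(375443) ≈ 612.73*I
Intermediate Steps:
sqrt((119 - 162*(-176)) - 404074) = sqrt((119 + 28512) - 404074) = sqrt(28631 - 404074) = sqrt(-375443) = I*sqrt(375443)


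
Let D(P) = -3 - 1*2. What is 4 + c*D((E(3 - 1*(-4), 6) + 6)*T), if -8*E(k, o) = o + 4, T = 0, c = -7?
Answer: 39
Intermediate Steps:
E(k, o) = -½ - o/8 (E(k, o) = -(o + 4)/8 = -(4 + o)/8 = -½ - o/8)
D(P) = -5 (D(P) = -3 - 2 = -5)
4 + c*D((E(3 - 1*(-4), 6) + 6)*T) = 4 - 7*(-5) = 4 + 35 = 39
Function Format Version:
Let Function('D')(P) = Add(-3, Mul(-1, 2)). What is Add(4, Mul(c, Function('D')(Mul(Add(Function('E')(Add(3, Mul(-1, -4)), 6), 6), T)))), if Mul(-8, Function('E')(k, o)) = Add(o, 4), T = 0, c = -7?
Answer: 39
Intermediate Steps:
Function('E')(k, o) = Add(Rational(-1, 2), Mul(Rational(-1, 8), o)) (Function('E')(k, o) = Mul(Rational(-1, 8), Add(o, 4)) = Mul(Rational(-1, 8), Add(4, o)) = Add(Rational(-1, 2), Mul(Rational(-1, 8), o)))
Function('D')(P) = -5 (Function('D')(P) = Add(-3, -2) = -5)
Add(4, Mul(c, Function('D')(Mul(Add(Function('E')(Add(3, Mul(-1, -4)), 6), 6), T)))) = Add(4, Mul(-7, -5)) = Add(4, 35) = 39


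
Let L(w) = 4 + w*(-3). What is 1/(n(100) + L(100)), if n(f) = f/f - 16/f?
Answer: -25/7379 ≈ -0.0033880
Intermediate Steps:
n(f) = 1 - 16/f
L(w) = 4 - 3*w
1/(n(100) + L(100)) = 1/((-16 + 100)/100 + (4 - 3*100)) = 1/((1/100)*84 + (4 - 300)) = 1/(21/25 - 296) = 1/(-7379/25) = -25/7379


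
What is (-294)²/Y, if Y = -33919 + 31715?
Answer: -21609/551 ≈ -39.218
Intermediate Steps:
Y = -2204
(-294)²/Y = (-294)²/(-2204) = 86436*(-1/2204) = -21609/551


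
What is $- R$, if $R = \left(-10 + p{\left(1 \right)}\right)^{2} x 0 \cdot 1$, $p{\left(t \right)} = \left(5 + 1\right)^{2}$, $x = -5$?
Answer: $0$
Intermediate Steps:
$p{\left(t \right)} = 36$ ($p{\left(t \right)} = 6^{2} = 36$)
$R = 0$ ($R = \left(-10 + 36\right)^{2} \left(-5\right) 0 \cdot 1 = 26^{2} \cdot 0 \cdot 1 = 676 \cdot 0 = 0$)
$- R = \left(-1\right) 0 = 0$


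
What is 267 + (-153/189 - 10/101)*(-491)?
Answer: 1512464/2121 ≈ 713.09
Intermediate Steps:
267 + (-153/189 - 10/101)*(-491) = 267 + (-153*1/189 - 10*1/101)*(-491) = 267 + (-17/21 - 10/101)*(-491) = 267 - 1927/2121*(-491) = 267 + 946157/2121 = 1512464/2121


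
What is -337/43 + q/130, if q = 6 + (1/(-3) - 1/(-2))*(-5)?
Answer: -261527/33540 ≈ -7.7975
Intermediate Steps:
q = 31/6 (q = 6 + (1*(-⅓) - 1*(-½))*(-5) = 6 + (-⅓ + ½)*(-5) = 6 + (⅙)*(-5) = 6 - ⅚ = 31/6 ≈ 5.1667)
-337/43 + q/130 = -337/43 + (31/6)/130 = -337*1/43 + (31/6)*(1/130) = -337/43 + 31/780 = -261527/33540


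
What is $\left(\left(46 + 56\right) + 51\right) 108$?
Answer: $16524$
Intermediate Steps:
$\left(\left(46 + 56\right) + 51\right) 108 = \left(102 + 51\right) 108 = 153 \cdot 108 = 16524$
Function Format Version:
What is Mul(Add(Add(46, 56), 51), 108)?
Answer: 16524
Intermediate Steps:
Mul(Add(Add(46, 56), 51), 108) = Mul(Add(102, 51), 108) = Mul(153, 108) = 16524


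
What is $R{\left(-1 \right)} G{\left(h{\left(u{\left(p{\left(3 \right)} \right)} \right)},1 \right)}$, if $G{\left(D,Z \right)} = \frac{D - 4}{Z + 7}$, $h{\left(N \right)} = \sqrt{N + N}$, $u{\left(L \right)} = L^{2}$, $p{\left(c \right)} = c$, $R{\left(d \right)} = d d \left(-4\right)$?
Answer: $2 - \frac{3 \sqrt{2}}{2} \approx -0.12132$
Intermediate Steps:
$R{\left(d \right)} = - 4 d^{2}$ ($R{\left(d \right)} = d^{2} \left(-4\right) = - 4 d^{2}$)
$h{\left(N \right)} = \sqrt{2} \sqrt{N}$ ($h{\left(N \right)} = \sqrt{2 N} = \sqrt{2} \sqrt{N}$)
$G{\left(D,Z \right)} = \frac{-4 + D}{7 + Z}$
$R{\left(-1 \right)} G{\left(h{\left(u{\left(p{\left(3 \right)} \right)} \right)},1 \right)} = - 4 \left(-1\right)^{2} \frac{-4 + \sqrt{2} \sqrt{3^{2}}}{7 + 1} = \left(-4\right) 1 \frac{-4 + \sqrt{2} \sqrt{9}}{8} = - 4 \frac{-4 + \sqrt{2} \cdot 3}{8} = - 4 \frac{-4 + 3 \sqrt{2}}{8} = - 4 \left(- \frac{1}{2} + \frac{3 \sqrt{2}}{8}\right) = 2 - \frac{3 \sqrt{2}}{2}$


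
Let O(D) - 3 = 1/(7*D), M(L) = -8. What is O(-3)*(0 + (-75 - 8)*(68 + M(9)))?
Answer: -102920/7 ≈ -14703.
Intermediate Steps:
O(D) = 3 + 1/(7*D)
O(-3)*(0 + (-75 - 8)*(68 + M(9))) = (3 + (⅐)/(-3))*(0 + (-75 - 8)*(68 - 8)) = (3 + (⅐)*(-⅓))*(0 - 83*60) = (3 - 1/21)*(0 - 4980) = (62/21)*(-4980) = -102920/7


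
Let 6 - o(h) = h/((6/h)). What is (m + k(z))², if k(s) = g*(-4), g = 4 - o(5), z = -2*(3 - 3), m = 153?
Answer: 187489/9 ≈ 20832.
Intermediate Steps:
o(h) = 6 - h²/6 (o(h) = 6 - h/(6/h) = 6 - h*h/6 = 6 - h²/6)
z = 0 (z = -2*0 = 0)
g = 13/6 (g = 4 - (6 - ⅙*5²) = 4 - (6 - ⅙*25) = 4 - (6 - 25/6) = 4 - 1*11/6 = 4 - 11/6 = 13/6 ≈ 2.1667)
k(s) = -26/3 (k(s) = (13/6)*(-4) = -26/3)
(m + k(z))² = (153 - 26/3)² = (433/3)² = 187489/9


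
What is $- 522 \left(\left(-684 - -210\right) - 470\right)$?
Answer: $492768$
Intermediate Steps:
$- 522 \left(\left(-684 - -210\right) - 470\right) = - 522 \left(\left(-684 + 210\right) - 470\right) = - 522 \left(-474 - 470\right) = \left(-522\right) \left(-944\right) = 492768$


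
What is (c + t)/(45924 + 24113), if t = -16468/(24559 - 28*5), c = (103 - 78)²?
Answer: 15245407/1710233503 ≈ 0.0089142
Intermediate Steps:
c = 625 (c = 25² = 625)
t = -16468/24419 (t = -16468/(24559 - 140) = -16468/24419 ≈ -0.67439)
(c + t)/(45924 + 24113) = (625 - 16468/24419)/(45924 + 24113) = (15245407/24419)/70037 = (15245407/24419)*(1/70037) = 15245407/1710233503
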